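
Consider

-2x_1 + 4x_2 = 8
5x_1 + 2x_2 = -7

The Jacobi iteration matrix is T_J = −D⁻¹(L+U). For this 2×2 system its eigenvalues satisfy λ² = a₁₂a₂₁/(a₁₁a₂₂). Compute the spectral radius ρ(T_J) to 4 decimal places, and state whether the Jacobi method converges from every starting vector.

a₁₂a₂₁/(a₁₁a₂₂) = (4)·(5) / ((-2)·(2)) = -5.000000
ρ = √|-5.000000| = √5.000000 = 2.2361
ρ > 1, so Jacobi diverges

2.2361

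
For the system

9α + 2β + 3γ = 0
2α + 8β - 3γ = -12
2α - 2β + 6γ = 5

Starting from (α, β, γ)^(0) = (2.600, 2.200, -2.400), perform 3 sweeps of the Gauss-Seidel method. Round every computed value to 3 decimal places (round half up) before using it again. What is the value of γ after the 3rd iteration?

0.198

Iteration 1:
  α = (0 - (2)·2.200 - (3)·-2.400) / (9) = 0.311
  β = (-12 - (2)·0.311 - (-3)·-2.400) / (8) = -2.478
  γ = (5 - (2)·0.311 - (-2)·-2.478) / (6) = -0.096
Iteration 2:
  α = (0 - (2)·-2.478 - (3)·-0.096) / (9) = 0.583
  β = (-12 - (2)·0.583 - (-3)·-0.096) / (8) = -1.682
  γ = (5 - (2)·0.583 - (-2)·-1.682) / (6) = 0.078
Iteration 3:
  α = (0 - (2)·-1.682 - (3)·0.078) / (9) = 0.348
  β = (-12 - (2)·0.348 - (-3)·0.078) / (8) = -1.558
  γ = (5 - (2)·0.348 - (-2)·-1.558) / (6) = 0.198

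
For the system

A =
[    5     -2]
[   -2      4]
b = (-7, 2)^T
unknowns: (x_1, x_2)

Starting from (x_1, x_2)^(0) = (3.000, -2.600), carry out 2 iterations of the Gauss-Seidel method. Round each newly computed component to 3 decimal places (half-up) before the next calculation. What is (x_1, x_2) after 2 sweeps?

Iteration 1:
  x_1 = (-7 - (-2)·-2.600) / (5) = -2.440
  x_2 = (2 - (-2)·-2.440) / (4) = -0.720
Iteration 2:
  x_1 = (-7 - (-2)·-0.720) / (5) = -1.688
  x_2 = (2 - (-2)·-1.688) / (4) = -0.344

(-1.688, -0.344)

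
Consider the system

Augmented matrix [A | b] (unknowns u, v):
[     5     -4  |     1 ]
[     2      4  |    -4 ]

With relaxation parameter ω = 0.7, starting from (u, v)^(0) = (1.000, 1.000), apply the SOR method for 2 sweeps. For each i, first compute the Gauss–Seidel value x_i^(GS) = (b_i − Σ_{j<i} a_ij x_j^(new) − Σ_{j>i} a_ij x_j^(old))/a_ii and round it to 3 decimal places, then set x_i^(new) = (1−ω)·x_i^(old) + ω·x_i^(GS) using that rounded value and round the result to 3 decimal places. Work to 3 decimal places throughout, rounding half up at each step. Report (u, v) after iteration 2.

(0.020, -0.932)

Iteration 1:
  u: GS value = (1 - (-4)·1.000) / (5) = 1.000;  u ← (1−ω)·1.000 + ω·1.000 = 1.000
  v: GS value = (-4 - (2)·1.000) / (4) = -1.500;  v ← (1−ω)·1.000 + ω·-1.500 = -0.750
Iteration 2:
  u: GS value = (1 - (-4)·-0.750) / (5) = -0.400;  u ← (1−ω)·1.000 + ω·-0.400 = 0.020
  v: GS value = (-4 - (2)·0.020) / (4) = -1.010;  v ← (1−ω)·-0.750 + ω·-1.010 = -0.932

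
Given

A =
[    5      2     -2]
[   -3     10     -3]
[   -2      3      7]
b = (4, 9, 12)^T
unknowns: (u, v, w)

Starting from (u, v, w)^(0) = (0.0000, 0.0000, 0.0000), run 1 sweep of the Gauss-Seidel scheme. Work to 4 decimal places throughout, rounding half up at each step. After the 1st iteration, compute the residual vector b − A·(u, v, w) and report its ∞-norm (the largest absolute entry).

Iteration 1:
  u = (4 - (2)·0.0000 - (-2)·0.0000) / (5) = 0.8000
  v = (9 - (-3)·0.8000 - (-3)·0.0000) / (10) = 1.1400
  w = (12 - (-2)·0.8000 - (3)·1.1400) / (7) = 1.4543
Residual b − A·x = (0.6286, 4.3629, -0.0001); ∞-norm = 4.3629

4.3629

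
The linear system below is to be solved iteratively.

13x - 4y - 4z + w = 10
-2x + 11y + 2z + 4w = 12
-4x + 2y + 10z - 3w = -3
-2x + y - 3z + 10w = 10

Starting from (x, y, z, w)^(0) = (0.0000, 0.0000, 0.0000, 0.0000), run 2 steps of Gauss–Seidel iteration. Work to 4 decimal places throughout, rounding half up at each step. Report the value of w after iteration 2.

1.1618

Iteration 1:
  x = (10 - (-4)·0.0000 - (-4)·0.0000 - (1)·0.0000) / (13) = 0.7692
  y = (12 - (-2)·0.7692 - (2)·0.0000 - (4)·0.0000) / (11) = 1.2308
  z = (-3 - (-4)·0.7692 - (2)·1.2308 - (-3)·0.0000) / (10) = -0.2385
  w = (10 - (-2)·0.7692 - (1)·1.2308 - (-3)·-0.2385) / (10) = 0.9592
Iteration 2:
  x = (10 - (-4)·1.2308 - (-4)·-0.2385 - (1)·0.9592) / (13) = 1.0008
  y = (12 - (-2)·1.0008 - (2)·-0.2385 - (4)·0.9592) / (11) = 0.9674
  z = (-3 - (-4)·1.0008 - (2)·0.9674 - (-3)·0.9592) / (10) = 0.1946
  w = (10 - (-2)·1.0008 - (1)·0.9674 - (-3)·0.1946) / (10) = 1.1618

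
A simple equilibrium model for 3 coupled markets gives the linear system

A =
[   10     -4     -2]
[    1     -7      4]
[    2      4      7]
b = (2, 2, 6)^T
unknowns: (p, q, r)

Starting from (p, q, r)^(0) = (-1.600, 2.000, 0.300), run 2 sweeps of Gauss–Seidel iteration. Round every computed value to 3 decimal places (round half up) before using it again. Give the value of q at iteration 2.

0.065

Iteration 1:
  p = (2 - (-4)·2.000 - (-2)·0.300) / (10) = 1.060
  q = (2 - (1)·1.060 - (4)·0.300) / (-7) = 0.037
  r = (6 - (2)·1.060 - (4)·0.037) / (7) = 0.533
Iteration 2:
  p = (2 - (-4)·0.037 - (-2)·0.533) / (10) = 0.321
  q = (2 - (1)·0.321 - (4)·0.533) / (-7) = 0.065
  r = (6 - (2)·0.321 - (4)·0.065) / (7) = 0.728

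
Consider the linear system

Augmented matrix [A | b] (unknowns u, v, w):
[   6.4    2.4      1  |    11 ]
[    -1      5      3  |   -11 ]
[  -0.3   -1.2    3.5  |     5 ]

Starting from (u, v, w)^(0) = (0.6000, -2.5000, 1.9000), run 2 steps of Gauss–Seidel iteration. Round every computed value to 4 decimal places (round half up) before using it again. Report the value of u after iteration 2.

Iteration 1:
  u = (11 - (2.4)·-2.5000 - (1)·1.9000) / (6.4) = 2.3594
  v = (-11 - (-1)·2.3594 - (3)·1.9000) / (5) = -2.8681
  w = (5 - (-0.3)·2.3594 - (-1.2)·-2.8681) / (3.5) = 0.6475
Iteration 2:
  u = (11 - (2.4)·-2.8681 - (1)·0.6475) / (6.4) = 2.6931
  v = (-11 - (-1)·2.6931 - (3)·0.6475) / (5) = -2.0499
  w = (5 - (-0.3)·2.6931 - (-1.2)·-2.0499) / (3.5) = 0.9566

2.6931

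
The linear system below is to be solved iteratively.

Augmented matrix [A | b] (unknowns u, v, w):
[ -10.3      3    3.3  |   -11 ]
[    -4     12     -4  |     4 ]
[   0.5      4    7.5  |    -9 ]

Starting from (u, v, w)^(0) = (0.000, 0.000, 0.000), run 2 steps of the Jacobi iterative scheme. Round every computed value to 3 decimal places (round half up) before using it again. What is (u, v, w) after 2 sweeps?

(0.780, 0.289, -1.449)

Iteration 1:
  u = (-11 - (3)·0.000 - (3.3)·0.000) / (-10.3) = 1.068
  v = (4 - (-4)·0.000 - (-4)·0.000) / (12) = 0.333
  w = (-9 - (0.5)·0.000 - (4)·0.000) / (7.5) = -1.200
Iteration 2:
  u = (-11 - (3)·0.333 - (3.3)·-1.200) / (-10.3) = 0.780
  v = (4 - (-4)·1.068 - (-4)·-1.200) / (12) = 0.289
  w = (-9 - (0.5)·1.068 - (4)·0.333) / (7.5) = -1.449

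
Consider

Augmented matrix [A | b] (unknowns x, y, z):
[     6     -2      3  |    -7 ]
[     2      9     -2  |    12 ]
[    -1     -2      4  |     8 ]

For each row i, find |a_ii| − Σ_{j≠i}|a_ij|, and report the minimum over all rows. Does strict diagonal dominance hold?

1

row 1: |6| − (2+3) = 1
row 2: |9| − (2+2) = 5
row 3: |4| − (1+2) = 1
minimum over rows = 1 → strictly diagonally dominant (convergence guaranteed)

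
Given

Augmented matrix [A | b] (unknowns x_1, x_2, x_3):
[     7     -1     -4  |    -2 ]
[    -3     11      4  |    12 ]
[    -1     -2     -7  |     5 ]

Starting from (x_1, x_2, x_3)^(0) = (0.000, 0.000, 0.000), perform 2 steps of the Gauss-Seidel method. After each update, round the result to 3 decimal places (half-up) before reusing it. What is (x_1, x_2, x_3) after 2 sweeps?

(-0.691, 1.253, -0.974)

Iteration 1:
  x_1 = (-2 - (-1)·0.000 - (-4)·0.000) / (7) = -0.286
  x_2 = (12 - (-3)·-0.286 - (4)·0.000) / (11) = 1.013
  x_3 = (5 - (-1)·-0.286 - (-2)·1.013) / (-7) = -0.963
Iteration 2:
  x_1 = (-2 - (-1)·1.013 - (-4)·-0.963) / (7) = -0.691
  x_2 = (12 - (-3)·-0.691 - (4)·-0.963) / (11) = 1.253
  x_3 = (5 - (-1)·-0.691 - (-2)·1.253) / (-7) = -0.974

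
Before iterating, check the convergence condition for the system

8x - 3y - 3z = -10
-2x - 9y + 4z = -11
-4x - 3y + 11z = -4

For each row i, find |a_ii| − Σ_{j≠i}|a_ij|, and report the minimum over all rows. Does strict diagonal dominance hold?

2

row 1: |8| − (3+3) = 2
row 2: |-9| − (2+4) = 3
row 3: |11| − (4+3) = 4
minimum over rows = 2 → strictly diagonally dominant (convergence guaranteed)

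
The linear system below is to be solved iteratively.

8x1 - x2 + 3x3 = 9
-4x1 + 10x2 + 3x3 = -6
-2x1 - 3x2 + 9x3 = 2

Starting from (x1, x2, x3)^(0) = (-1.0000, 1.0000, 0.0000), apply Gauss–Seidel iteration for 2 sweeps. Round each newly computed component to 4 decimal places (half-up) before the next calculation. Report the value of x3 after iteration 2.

0.3089

Iteration 1:
  x1 = (9 - (-1)·1.0000 - (3)·0.0000) / (8) = 1.2500
  x2 = (-6 - (-4)·1.2500 - (3)·0.0000) / (10) = -0.1000
  x3 = (2 - (-2)·1.2500 - (-3)·-0.1000) / (9) = 0.4667
Iteration 2:
  x1 = (9 - (-1)·-0.1000 - (3)·0.4667) / (8) = 0.9375
  x2 = (-6 - (-4)·0.9375 - (3)·0.4667) / (10) = -0.3650
  x3 = (2 - (-2)·0.9375 - (-3)·-0.3650) / (9) = 0.3089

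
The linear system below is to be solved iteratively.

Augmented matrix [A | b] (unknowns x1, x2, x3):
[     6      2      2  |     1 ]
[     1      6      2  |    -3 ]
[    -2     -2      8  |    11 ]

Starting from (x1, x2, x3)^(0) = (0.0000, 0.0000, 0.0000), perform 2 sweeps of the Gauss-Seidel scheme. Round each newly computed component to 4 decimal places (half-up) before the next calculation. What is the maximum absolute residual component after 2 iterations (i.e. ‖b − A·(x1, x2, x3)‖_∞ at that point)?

1.0914

Iteration 1:
  x1 = (1 - (2)·0.0000 - (2)·0.0000) / (6) = 0.1667
  x2 = (-3 - (1)·0.1667 - (2)·0.0000) / (6) = -0.5278
  x3 = (11 - (-2)·0.1667 - (-2)·-0.5278) / (8) = 1.2847
Iteration 2:
  x1 = (1 - (2)·-0.5278 - (2)·1.2847) / (6) = -0.0856
  x2 = (-3 - (1)·-0.0856 - (2)·1.2847) / (6) = -0.9140
  x3 = (11 - (-2)·-0.0856 - (-2)·-0.9140) / (8) = 1.1251
Residual b − A·x = (1.0914, 0.3194, 0.0000); ∞-norm = 1.0914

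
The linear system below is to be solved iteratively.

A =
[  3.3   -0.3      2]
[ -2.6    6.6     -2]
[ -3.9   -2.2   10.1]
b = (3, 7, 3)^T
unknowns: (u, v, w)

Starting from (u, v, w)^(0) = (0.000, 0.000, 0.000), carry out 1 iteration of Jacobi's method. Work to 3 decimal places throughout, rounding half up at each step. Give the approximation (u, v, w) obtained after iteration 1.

(0.909, 1.061, 0.297)

Iteration 1:
  u = (3 - (-0.3)·0.000 - (2)·0.000) / (3.3) = 0.909
  v = (7 - (-2.6)·0.000 - (-2)·0.000) / (6.6) = 1.061
  w = (3 - (-3.9)·0.000 - (-2.2)·0.000) / (10.1) = 0.297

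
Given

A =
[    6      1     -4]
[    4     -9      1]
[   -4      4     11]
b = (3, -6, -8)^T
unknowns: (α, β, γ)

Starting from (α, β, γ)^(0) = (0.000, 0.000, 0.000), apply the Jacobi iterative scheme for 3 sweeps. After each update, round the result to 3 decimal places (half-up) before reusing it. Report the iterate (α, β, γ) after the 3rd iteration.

Iteration 1:
  α = (3 - (1)·0.000 - (-4)·0.000) / (6) = 0.500
  β = (-6 - (4)·0.000 - (1)·0.000) / (-9) = 0.667
  γ = (-8 - (-4)·0.000 - (4)·0.000) / (11) = -0.727
Iteration 2:
  α = (3 - (1)·0.667 - (-4)·-0.727) / (6) = -0.096
  β = (-6 - (4)·0.500 - (1)·-0.727) / (-9) = 0.808
  γ = (-8 - (-4)·0.500 - (4)·0.667) / (11) = -0.788
Iteration 3:
  α = (3 - (1)·0.808 - (-4)·-0.788) / (6) = -0.160
  β = (-6 - (4)·-0.096 - (1)·-0.788) / (-9) = 0.536
  γ = (-8 - (-4)·-0.096 - (4)·0.808) / (11) = -1.056

(-0.160, 0.536, -1.056)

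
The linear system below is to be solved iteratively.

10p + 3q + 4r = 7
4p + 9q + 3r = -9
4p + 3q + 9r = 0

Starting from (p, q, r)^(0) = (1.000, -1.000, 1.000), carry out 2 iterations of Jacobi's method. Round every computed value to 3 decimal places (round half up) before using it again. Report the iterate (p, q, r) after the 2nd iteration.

(1.278, -1.230, 0.326)

Iteration 1:
  p = (7 - (3)·-1.000 - (4)·1.000) / (10) = 0.600
  q = (-9 - (4)·1.000 - (3)·1.000) / (9) = -1.778
  r = (0 - (4)·1.000 - (3)·-1.000) / (9) = -0.111
Iteration 2:
  p = (7 - (3)·-1.778 - (4)·-0.111) / (10) = 1.278
  q = (-9 - (4)·0.600 - (3)·-0.111) / (9) = -1.230
  r = (0 - (4)·0.600 - (3)·-1.778) / (9) = 0.326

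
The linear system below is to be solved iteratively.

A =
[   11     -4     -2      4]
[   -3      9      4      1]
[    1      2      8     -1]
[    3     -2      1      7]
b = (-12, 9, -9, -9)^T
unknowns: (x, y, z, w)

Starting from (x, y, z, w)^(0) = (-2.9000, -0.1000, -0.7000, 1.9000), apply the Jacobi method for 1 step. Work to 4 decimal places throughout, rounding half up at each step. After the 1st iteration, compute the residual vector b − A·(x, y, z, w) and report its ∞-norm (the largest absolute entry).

Iteration 1:
  x = (-12 - (-4)·-0.1000 - (-2)·-0.7000 - (4)·1.9000) / (11) = -1.9455
  y = (9 - (-3)·-2.9000 - (4)·-0.7000 - (1)·1.9000) / (9) = 0.1333
  z = (-9 - (1)·-2.9000 - (2)·-0.1000 - (-1)·1.9000) / (8) = -0.5000
  w = (-9 - (3)·-2.9000 - (-2)·-0.1000 - (1)·-0.7000) / (7) = 0.0286
Residual b − A·x = (8.8193, 3.9352, -3.2925, -2.5971); ∞-norm = 8.8193

8.8193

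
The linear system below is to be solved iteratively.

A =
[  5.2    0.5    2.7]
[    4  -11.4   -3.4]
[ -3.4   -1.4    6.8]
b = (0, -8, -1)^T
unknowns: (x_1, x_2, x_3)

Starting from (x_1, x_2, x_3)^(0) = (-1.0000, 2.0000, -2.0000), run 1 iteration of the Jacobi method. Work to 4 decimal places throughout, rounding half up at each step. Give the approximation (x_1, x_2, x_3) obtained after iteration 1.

(0.8462, 0.9474, -0.2353)

Iteration 1:
  x_1 = (0 - (0.5)·2.0000 - (2.7)·-2.0000) / (5.2) = 0.8462
  x_2 = (-8 - (4)·-1.0000 - (-3.4)·-2.0000) / (-11.4) = 0.9474
  x_3 = (-1 - (-3.4)·-1.0000 - (-1.4)·2.0000) / (6.8) = -0.2353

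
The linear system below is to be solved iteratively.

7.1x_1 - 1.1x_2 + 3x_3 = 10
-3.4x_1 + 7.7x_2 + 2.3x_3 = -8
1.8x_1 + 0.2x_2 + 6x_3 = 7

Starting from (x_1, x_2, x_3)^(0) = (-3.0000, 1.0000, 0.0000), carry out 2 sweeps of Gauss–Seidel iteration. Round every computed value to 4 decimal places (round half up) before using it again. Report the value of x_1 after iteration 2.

Iteration 1:
  x_1 = (10 - (-1.1)·1.0000 - (3)·0.0000) / (7.1) = 1.5634
  x_2 = (-8 - (-3.4)·1.5634 - (2.3)·0.0000) / (7.7) = -0.3486
  x_3 = (7 - (1.8)·1.5634 - (0.2)·-0.3486) / (6) = 0.7093
Iteration 2:
  x_1 = (10 - (-1.1)·-0.3486 - (3)·0.7093) / (7.1) = 1.0547
  x_2 = (-8 - (-3.4)·1.0547 - (2.3)·0.7093) / (7.7) = -0.7851
  x_3 = (7 - (1.8)·1.0547 - (0.2)·-0.7851) / (6) = 0.8764

1.0547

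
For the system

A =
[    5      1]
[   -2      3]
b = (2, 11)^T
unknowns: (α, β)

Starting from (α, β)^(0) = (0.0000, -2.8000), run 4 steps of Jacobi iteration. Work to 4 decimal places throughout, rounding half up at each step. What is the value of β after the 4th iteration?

3.3591

Iteration 1:
  α = (2 - (1)·-2.8000) / (5) = 0.9600
  β = (11 - (-2)·0.0000) / (3) = 3.6667
Iteration 2:
  α = (2 - (1)·3.6667) / (5) = -0.3333
  β = (11 - (-2)·0.9600) / (3) = 4.3067
Iteration 3:
  α = (2 - (1)·4.3067) / (5) = -0.4613
  β = (11 - (-2)·-0.3333) / (3) = 3.4445
Iteration 4:
  α = (2 - (1)·3.4445) / (5) = -0.2889
  β = (11 - (-2)·-0.4613) / (3) = 3.3591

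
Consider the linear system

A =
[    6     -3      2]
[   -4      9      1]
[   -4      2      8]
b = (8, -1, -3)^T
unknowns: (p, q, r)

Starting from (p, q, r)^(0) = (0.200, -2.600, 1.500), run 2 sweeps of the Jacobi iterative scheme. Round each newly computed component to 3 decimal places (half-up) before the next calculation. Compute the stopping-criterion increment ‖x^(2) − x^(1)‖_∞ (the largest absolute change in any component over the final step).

Iteration 1:
  p = (8 - (-3)·-2.600 - (2)·1.500) / (6) = -0.467
  q = (-1 - (-4)·0.200 - (1)·1.500) / (9) = -0.189
  r = (-3 - (-4)·0.200 - (2)·-2.600) / (8) = 0.375
Iteration 2:
  p = (8 - (-3)·-0.189 - (2)·0.375) / (6) = 1.114
  q = (-1 - (-4)·-0.467 - (1)·0.375) / (9) = -0.360
  r = (-3 - (-4)·-0.467 - (2)·-0.189) / (8) = -0.561
Change: (1.581, -0.171, -0.936) → max |·| = 1.581

1.581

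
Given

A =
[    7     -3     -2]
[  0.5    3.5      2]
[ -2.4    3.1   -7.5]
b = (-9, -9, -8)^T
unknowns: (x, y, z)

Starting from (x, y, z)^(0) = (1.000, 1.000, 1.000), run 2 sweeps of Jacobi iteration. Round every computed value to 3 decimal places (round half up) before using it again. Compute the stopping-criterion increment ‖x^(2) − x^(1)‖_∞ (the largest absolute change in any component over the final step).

1.792

Iteration 1:
  x = (-9 - (-3)·1.000 - (-2)·1.000) / (7) = -0.571
  y = (-9 - (0.5)·1.000 - (2)·1.000) / (3.5) = -3.286
  z = (-8 - (-2.4)·1.000 - (3.1)·1.000) / (-7.5) = 1.160
Iteration 2:
  x = (-9 - (-3)·-3.286 - (-2)·1.160) / (7) = -2.363
  y = (-9 - (0.5)·-0.571 - (2)·1.160) / (3.5) = -3.153
  z = (-8 - (-2.4)·-0.571 - (3.1)·-3.286) / (-7.5) = -0.109
Change: (-1.792, 0.133, -1.269) → max |·| = 1.792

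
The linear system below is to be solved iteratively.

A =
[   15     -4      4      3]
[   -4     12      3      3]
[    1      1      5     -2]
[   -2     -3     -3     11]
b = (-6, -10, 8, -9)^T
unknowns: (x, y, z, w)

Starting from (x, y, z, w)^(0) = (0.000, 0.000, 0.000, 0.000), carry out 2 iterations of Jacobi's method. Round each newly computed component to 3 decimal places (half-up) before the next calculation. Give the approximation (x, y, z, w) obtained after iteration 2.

Iteration 1:
  x = (-6 - (-4)·0.000 - (4)·0.000 - (3)·0.000) / (15) = -0.400
  y = (-10 - (-4)·0.000 - (3)·0.000 - (3)·0.000) / (12) = -0.833
  z = (8 - (1)·0.000 - (1)·0.000 - (-2)·0.000) / (5) = 1.600
  w = (-9 - (-2)·0.000 - (-3)·0.000 - (-3)·0.000) / (11) = -0.818
Iteration 2:
  x = (-6 - (-4)·-0.833 - (4)·1.600 - (3)·-0.818) / (15) = -0.885
  y = (-10 - (-4)·-0.400 - (3)·1.600 - (3)·-0.818) / (12) = -1.162
  z = (8 - (1)·-0.400 - (1)·-0.833 - (-2)·-0.818) / (5) = 1.519
  w = (-9 - (-2)·-0.400 - (-3)·-0.833 - (-3)·1.600) / (11) = -0.682

(-0.885, -1.162, 1.519, -0.682)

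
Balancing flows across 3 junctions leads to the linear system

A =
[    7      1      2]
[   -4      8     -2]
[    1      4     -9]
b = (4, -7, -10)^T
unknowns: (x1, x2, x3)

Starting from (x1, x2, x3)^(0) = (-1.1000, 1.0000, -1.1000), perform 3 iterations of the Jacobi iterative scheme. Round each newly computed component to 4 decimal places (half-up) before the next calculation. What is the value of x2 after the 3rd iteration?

Iteration 1:
  x1 = (4 - (1)·1.0000 - (2)·-1.1000) / (7) = 0.7429
  x2 = (-7 - (-4)·-1.1000 - (-2)·-1.1000) / (8) = -1.7000
  x3 = (-10 - (1)·-1.1000 - (4)·1.0000) / (-9) = 1.4333
Iteration 2:
  x1 = (4 - (1)·-1.7000 - (2)·1.4333) / (7) = 0.4048
  x2 = (-7 - (-4)·0.7429 - (-2)·1.4333) / (8) = -0.1452
  x3 = (-10 - (1)·0.7429 - (4)·-1.7000) / (-9) = 0.4381
Iteration 3:
  x1 = (4 - (1)·-0.1452 - (2)·0.4381) / (7) = 0.4670
  x2 = (-7 - (-4)·0.4048 - (-2)·0.4381) / (8) = -0.5631
  x3 = (-10 - (1)·0.4048 - (4)·-0.1452) / (-9) = 1.0916

-0.5631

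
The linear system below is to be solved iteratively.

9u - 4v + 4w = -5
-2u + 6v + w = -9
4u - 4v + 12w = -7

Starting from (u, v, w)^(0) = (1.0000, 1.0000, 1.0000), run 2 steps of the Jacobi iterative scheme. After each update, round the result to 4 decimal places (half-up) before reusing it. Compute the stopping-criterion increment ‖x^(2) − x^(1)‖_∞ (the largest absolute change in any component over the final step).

0.3333

Iteration 1:
  u = (-5 - (-4)·1.0000 - (4)·1.0000) / (9) = -0.5556
  v = (-9 - (-2)·1.0000 - (1)·1.0000) / (6) = -1.3333
  w = (-7 - (4)·1.0000 - (-4)·1.0000) / (12) = -0.5833
Iteration 2:
  u = (-5 - (-4)·-1.3333 - (4)·-0.5833) / (9) = -0.8889
  v = (-9 - (-2)·-0.5556 - (1)·-0.5833) / (6) = -1.5880
  w = (-7 - (4)·-0.5556 - (-4)·-1.3333) / (12) = -0.8426
Change: (-0.3333, -0.2547, -0.2593) → max |·| = 0.3333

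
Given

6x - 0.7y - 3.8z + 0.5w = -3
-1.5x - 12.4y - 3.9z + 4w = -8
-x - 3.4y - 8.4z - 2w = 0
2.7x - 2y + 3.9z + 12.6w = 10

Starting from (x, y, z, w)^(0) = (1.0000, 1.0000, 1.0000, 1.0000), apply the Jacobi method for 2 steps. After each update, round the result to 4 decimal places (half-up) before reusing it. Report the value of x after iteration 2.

-0.9562

Iteration 1:
  x = (-3 - (-0.7)·1.0000 - (-3.8)·1.0000 - (0.5)·1.0000) / (6) = 0.1667
  y = (-8 - (-1.5)·1.0000 - (-3.9)·1.0000 - (4)·1.0000) / (-12.4) = 0.5323
  z = (0 - (-1)·1.0000 - (-3.4)·1.0000 - (-2)·1.0000) / (-8.4) = -0.7619
  w = (10 - (2.7)·1.0000 - (-2)·1.0000 - (3.9)·1.0000) / (12.6) = 0.4286
Iteration 2:
  x = (-3 - (-0.7)·0.5323 - (-3.8)·-0.7619 - (0.5)·0.4286) / (6) = -0.9562
  y = (-8 - (-1.5)·0.1667 - (-3.9)·-0.7619 - (4)·0.4286) / (-12.4) = 1.0029
  z = (0 - (-1)·0.1667 - (-3.4)·0.5323 - (-2)·0.4286) / (-8.4) = -0.3373
  w = (10 - (2.7)·0.1667 - (-2)·0.5323 - (3.9)·-0.7619) / (12.6) = 1.0782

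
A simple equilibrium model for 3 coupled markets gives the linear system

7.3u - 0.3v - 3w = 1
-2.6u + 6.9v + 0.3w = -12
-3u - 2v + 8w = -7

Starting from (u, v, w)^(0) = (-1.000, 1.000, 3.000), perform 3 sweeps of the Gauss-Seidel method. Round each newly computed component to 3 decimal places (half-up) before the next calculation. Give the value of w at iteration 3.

Iteration 1:
  u = (1 - (-0.3)·1.000 - (-3)·3.000) / (7.3) = 1.411
  v = (-12 - (-2.6)·1.411 - (0.3)·3.000) / (6.9) = -1.338
  w = (-7 - (-3)·1.411 - (-2)·-1.338) / (8) = -0.680
Iteration 2:
  u = (1 - (-0.3)·-1.338 - (-3)·-0.680) / (7.3) = -0.197
  v = (-12 - (-2.6)·-0.197 - (0.3)·-0.680) / (6.9) = -1.784
  w = (-7 - (-3)·-0.197 - (-2)·-1.784) / (8) = -1.395
Iteration 3:
  u = (1 - (-0.3)·-1.784 - (-3)·-1.395) / (7.3) = -0.510
  v = (-12 - (-2.6)·-0.510 - (0.3)·-1.395) / (6.9) = -1.871
  w = (-7 - (-3)·-0.510 - (-2)·-1.871) / (8) = -1.534

-1.534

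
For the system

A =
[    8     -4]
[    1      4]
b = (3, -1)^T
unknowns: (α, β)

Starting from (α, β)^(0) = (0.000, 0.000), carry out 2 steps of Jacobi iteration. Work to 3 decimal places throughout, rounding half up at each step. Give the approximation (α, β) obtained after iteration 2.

(0.250, -0.344)

Iteration 1:
  α = (3 - (-4)·0.000) / (8) = 0.375
  β = (-1 - (1)·0.000) / (4) = -0.250
Iteration 2:
  α = (3 - (-4)·-0.250) / (8) = 0.250
  β = (-1 - (1)·0.375) / (4) = -0.344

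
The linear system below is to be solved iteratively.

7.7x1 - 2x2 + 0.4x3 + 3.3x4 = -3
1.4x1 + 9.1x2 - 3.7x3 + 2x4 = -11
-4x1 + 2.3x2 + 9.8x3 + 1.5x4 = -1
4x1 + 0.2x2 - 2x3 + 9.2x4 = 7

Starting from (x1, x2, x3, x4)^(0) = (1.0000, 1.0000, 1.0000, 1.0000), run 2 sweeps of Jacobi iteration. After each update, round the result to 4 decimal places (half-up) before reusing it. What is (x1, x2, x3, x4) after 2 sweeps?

Iteration 1:
  x1 = (-3 - (-2)·1.0000 - (0.4)·1.0000 - (3.3)·1.0000) / (7.7) = -0.6104
  x2 = (-11 - (1.4)·1.0000 - (-3.7)·1.0000 - (2)·1.0000) / (9.1) = -1.1758
  x3 = (-1 - (-4)·1.0000 - (2.3)·1.0000 - (1.5)·1.0000) / (9.8) = -0.0816
  x4 = (7 - (4)·1.0000 - (0.2)·1.0000 - (-2)·1.0000) / (9.2) = 0.5217
Iteration 2:
  x1 = (-3 - (-2)·-1.1758 - (0.4)·-0.0816 - (3.3)·0.5217) / (7.7) = -0.9144
  x2 = (-11 - (1.4)·-0.6104 - (-3.7)·-0.0816 - (2)·0.5217) / (9.1) = -1.2627
  x3 = (-1 - (-4)·-0.6104 - (2.3)·-1.1758 - (1.5)·0.5217) / (9.8) = -0.1551
  x4 = (7 - (4)·-0.6104 - (0.2)·-1.1758 - (-2)·-0.0816) / (9.2) = 1.0341

(-0.9144, -1.2627, -0.1551, 1.0341)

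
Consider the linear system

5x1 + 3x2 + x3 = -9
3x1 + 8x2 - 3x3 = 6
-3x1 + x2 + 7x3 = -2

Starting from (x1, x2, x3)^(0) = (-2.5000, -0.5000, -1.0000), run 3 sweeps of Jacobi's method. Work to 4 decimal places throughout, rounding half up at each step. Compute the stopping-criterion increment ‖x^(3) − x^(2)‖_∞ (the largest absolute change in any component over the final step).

0.4821

Iteration 1:
  x1 = (-9 - (3)·-0.5000 - (1)·-1.0000) / (5) = -1.3000
  x2 = (6 - (3)·-2.5000 - (-3)·-1.0000) / (8) = 1.3125
  x3 = (-2 - (-3)·-2.5000 - (1)·-0.5000) / (7) = -1.2857
Iteration 2:
  x1 = (-9 - (3)·1.3125 - (1)·-1.2857) / (5) = -2.3304
  x2 = (6 - (3)·-1.3000 - (-3)·-1.2857) / (8) = 0.7554
  x3 = (-2 - (-3)·-1.3000 - (1)·1.3125) / (7) = -1.0304
Iteration 3:
  x1 = (-9 - (3)·0.7554 - (1)·-1.0304) / (5) = -2.0472
  x2 = (6 - (3)·-2.3304 - (-3)·-1.0304) / (8) = 1.2375
  x3 = (-2 - (-3)·-2.3304 - (1)·0.7554) / (7) = -1.3924
Change: (0.2832, 0.4821, -0.3620) → max |·| = 0.4821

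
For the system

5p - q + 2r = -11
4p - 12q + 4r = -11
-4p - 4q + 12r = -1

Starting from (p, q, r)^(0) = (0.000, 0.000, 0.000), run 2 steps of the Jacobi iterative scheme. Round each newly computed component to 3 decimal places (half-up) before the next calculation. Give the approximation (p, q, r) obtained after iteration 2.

(-1.983, 0.156, -0.511)

Iteration 1:
  p = (-11 - (-1)·0.000 - (2)·0.000) / (5) = -2.200
  q = (-11 - (4)·0.000 - (4)·0.000) / (-12) = 0.917
  r = (-1 - (-4)·0.000 - (-4)·0.000) / (12) = -0.083
Iteration 2:
  p = (-11 - (-1)·0.917 - (2)·-0.083) / (5) = -1.983
  q = (-11 - (4)·-2.200 - (4)·-0.083) / (-12) = 0.156
  r = (-1 - (-4)·-2.200 - (-4)·0.917) / (12) = -0.511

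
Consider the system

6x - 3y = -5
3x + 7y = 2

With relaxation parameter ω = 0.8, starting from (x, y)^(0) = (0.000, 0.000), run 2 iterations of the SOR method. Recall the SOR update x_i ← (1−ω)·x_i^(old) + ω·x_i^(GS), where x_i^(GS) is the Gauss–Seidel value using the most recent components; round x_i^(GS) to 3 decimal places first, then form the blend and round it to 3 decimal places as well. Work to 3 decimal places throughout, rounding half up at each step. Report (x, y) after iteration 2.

Iteration 1:
  x: GS value = (-5 - (-3)·0.000) / (6) = -0.833;  x ← (1−ω)·0.000 + ω·-0.833 = -0.666
  y: GS value = (2 - (3)·-0.666) / (7) = 0.571;  y ← (1−ω)·0.000 + ω·0.571 = 0.457
Iteration 2:
  x: GS value = (-5 - (-3)·0.457) / (6) = -0.605;  x ← (1−ω)·-0.666 + ω·-0.605 = -0.617
  y: GS value = (2 - (3)·-0.617) / (7) = 0.550;  y ← (1−ω)·0.457 + ω·0.550 = 0.531

(-0.617, 0.531)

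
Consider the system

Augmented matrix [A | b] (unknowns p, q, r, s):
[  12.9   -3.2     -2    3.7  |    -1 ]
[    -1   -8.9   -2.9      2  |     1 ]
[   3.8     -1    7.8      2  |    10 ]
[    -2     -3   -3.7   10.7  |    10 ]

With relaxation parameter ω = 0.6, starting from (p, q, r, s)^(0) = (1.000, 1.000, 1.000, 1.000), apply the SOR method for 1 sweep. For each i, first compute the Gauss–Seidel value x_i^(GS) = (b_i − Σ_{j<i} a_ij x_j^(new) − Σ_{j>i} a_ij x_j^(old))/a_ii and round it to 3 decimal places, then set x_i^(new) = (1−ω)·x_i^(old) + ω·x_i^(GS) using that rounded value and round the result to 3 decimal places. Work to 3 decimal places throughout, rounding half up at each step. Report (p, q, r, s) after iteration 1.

Iteration 1:
  p: GS value = (-1 - (-3.2)·1.000 - (-2)·1.000 - (3.7)·1.000) / (12.9) = 0.039;  p ← (1−ω)·1.000 + ω·0.039 = 0.423
  q: GS value = (1 - (-1)·0.423 - (-2.9)·1.000 - (2)·1.000) / (-8.9) = -0.261;  q ← (1−ω)·1.000 + ω·-0.261 = 0.243
  r: GS value = (10 - (3.8)·0.423 - (-1)·0.243 - (2)·1.000) / (7.8) = 0.851;  r ← (1−ω)·1.000 + ω·0.851 = 0.911
  s: GS value = (10 - (-2)·0.423 - (-3)·0.243 - (-3.7)·0.911) / (10.7) = 1.397;  s ← (1−ω)·1.000 + ω·1.397 = 1.238

(0.423, 0.243, 0.911, 1.238)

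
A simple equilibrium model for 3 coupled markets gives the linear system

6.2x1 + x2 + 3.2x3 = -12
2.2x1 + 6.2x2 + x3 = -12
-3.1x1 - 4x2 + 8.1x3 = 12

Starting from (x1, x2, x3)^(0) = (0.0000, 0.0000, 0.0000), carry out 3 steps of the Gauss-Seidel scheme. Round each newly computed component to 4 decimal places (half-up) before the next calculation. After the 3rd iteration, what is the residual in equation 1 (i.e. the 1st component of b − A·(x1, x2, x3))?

0.0071

Iteration 1:
  x1 = (-12 - (1)·0.0000 - (3.2)·0.0000) / (6.2) = -1.9355
  x2 = (-12 - (2.2)·-1.9355 - (1)·0.0000) / (6.2) = -1.2487
  x3 = (12 - (-3.1)·-1.9355 - (-4)·-1.2487) / (8.1) = 0.1241
Iteration 2:
  x1 = (-12 - (1)·-1.2487 - (3.2)·0.1241) / (6.2) = -1.7981
  x2 = (-12 - (2.2)·-1.7981 - (1)·0.1241) / (6.2) = -1.3175
  x3 = (12 - (-3.1)·-1.7981 - (-4)·-1.3175) / (8.1) = 0.1427
Iteration 3:
  x1 = (-12 - (1)·-1.3175 - (3.2)·0.1427) / (6.2) = -1.7966
  x2 = (-12 - (2.2)·-1.7966 - (1)·0.1427) / (6.2) = -1.3210
  x3 = (12 - (-3.1)·-1.7966 - (-4)·-1.3210) / (8.1) = 0.1415
Residual b − A·x = (0.0071, 0.0012, 0.0004)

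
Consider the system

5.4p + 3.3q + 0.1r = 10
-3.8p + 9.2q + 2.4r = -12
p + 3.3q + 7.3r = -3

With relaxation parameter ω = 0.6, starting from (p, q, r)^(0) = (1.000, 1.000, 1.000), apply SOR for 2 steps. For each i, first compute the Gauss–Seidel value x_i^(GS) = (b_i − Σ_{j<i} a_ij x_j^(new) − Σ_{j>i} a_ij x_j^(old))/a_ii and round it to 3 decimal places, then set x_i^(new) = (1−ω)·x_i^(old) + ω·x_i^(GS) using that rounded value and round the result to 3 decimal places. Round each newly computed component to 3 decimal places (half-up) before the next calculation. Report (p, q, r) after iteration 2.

(1.657, -0.496, -0.196)

Iteration 1:
  p: GS value = (10 - (3.3)·1.000 - (0.1)·1.000) / (5.4) = 1.222;  p ← (1−ω)·1.000 + ω·1.222 = 1.133
  q: GS value = (-12 - (-3.8)·1.133 - (2.4)·1.000) / (9.2) = -1.097;  q ← (1−ω)·1.000 + ω·-1.097 = -0.258
  r: GS value = (-3 - (1)·1.133 - (3.3)·-0.258) / (7.3) = -0.450;  r ← (1−ω)·1.000 + ω·-0.450 = 0.130
Iteration 2:
  p: GS value = (10 - (3.3)·-0.258 - (0.1)·0.130) / (5.4) = 2.007;  p ← (1−ω)·1.133 + ω·2.007 = 1.657
  q: GS value = (-12 - (-3.8)·1.657 - (2.4)·0.130) / (9.2) = -0.654;  q ← (1−ω)·-0.258 + ω·-0.654 = -0.496
  r: GS value = (-3 - (1)·1.657 - (3.3)·-0.496) / (7.3) = -0.414;  r ← (1−ω)·0.130 + ω·-0.414 = -0.196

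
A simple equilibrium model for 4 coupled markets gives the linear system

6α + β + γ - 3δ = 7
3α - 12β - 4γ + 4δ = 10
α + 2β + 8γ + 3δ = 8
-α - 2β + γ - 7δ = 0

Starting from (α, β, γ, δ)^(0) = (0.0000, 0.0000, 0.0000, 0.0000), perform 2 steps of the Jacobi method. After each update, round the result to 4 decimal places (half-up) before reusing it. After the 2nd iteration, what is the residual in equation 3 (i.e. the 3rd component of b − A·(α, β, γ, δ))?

-0.5318

Iteration 1:
  α = (7 - (1)·0.0000 - (1)·0.0000 - (-3)·0.0000) / (6) = 1.1667
  β = (10 - (3)·0.0000 - (-4)·0.0000 - (4)·0.0000) / (-12) = -0.8333
  γ = (8 - (1)·0.0000 - (2)·0.0000 - (3)·0.0000) / (8) = 1.0000
  δ = (0 - (-1)·0.0000 - (-2)·0.0000 - (1)·0.0000) / (-7) = 0.0000
Iteration 2:
  α = (7 - (1)·-0.8333 - (1)·1.0000 - (-3)·0.0000) / (6) = 1.1389
  β = (10 - (3)·1.1667 - (-4)·1.0000 - (4)·0.0000) / (-12) = -0.8750
  γ = (8 - (1)·1.1667 - (2)·-0.8333 - (3)·0.0000) / (8) = 1.0625
  δ = (0 - (-1)·1.1667 - (-2)·-0.8333 - (1)·1.0000) / (-7) = 0.2143
Residual b − A·x = (0.6220, -0.5239, -0.5318, -0.1735)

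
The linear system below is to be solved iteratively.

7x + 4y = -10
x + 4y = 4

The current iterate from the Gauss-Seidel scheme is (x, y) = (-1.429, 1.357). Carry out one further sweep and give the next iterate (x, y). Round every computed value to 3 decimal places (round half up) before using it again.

One sweep:
  x = (-10 - (4)·1.357) / (7) = -2.204
  y = (4 - (1)·-2.204) / (4) = 1.551

(-2.204, 1.551)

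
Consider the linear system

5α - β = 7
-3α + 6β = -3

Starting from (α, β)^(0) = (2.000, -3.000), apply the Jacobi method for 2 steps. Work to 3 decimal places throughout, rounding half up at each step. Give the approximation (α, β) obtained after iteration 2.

(1.500, -0.100)

Iteration 1:
  α = (7 - (-1)·-3.000) / (5) = 0.800
  β = (-3 - (-3)·2.000) / (6) = 0.500
Iteration 2:
  α = (7 - (-1)·0.500) / (5) = 1.500
  β = (-3 - (-3)·0.800) / (6) = -0.100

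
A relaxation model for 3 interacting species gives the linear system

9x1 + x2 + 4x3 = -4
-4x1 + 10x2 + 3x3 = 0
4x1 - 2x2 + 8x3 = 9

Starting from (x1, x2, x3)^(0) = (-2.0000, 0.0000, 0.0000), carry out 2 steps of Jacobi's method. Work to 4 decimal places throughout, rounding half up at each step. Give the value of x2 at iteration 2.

-0.8153

Iteration 1:
  x1 = (-4 - (1)·0.0000 - (4)·0.0000) / (9) = -0.4444
  x2 = (0 - (-4)·-2.0000 - (3)·0.0000) / (10) = -0.8000
  x3 = (9 - (4)·-2.0000 - (-2)·0.0000) / (8) = 2.1250
Iteration 2:
  x1 = (-4 - (1)·-0.8000 - (4)·2.1250) / (9) = -1.3000
  x2 = (0 - (-4)·-0.4444 - (3)·2.1250) / (10) = -0.8153
  x3 = (9 - (4)·-0.4444 - (-2)·-0.8000) / (8) = 1.1472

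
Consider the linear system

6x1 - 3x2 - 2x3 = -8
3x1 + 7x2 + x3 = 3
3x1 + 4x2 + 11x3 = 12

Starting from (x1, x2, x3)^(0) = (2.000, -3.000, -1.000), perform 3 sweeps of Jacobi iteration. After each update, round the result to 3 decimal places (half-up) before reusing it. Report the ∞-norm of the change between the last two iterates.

Iteration 1:
  x1 = (-8 - (-3)·-3.000 - (-2)·-1.000) / (6) = -3.167
  x2 = (3 - (3)·2.000 - (1)·-1.000) / (7) = -0.286
  x3 = (12 - (3)·2.000 - (4)·-3.000) / (11) = 1.636
Iteration 2:
  x1 = (-8 - (-3)·-0.286 - (-2)·1.636) / (6) = -0.931
  x2 = (3 - (3)·-3.167 - (1)·1.636) / (7) = 1.552
  x3 = (12 - (3)·-3.167 - (4)·-0.286) / (11) = 2.059
Iteration 3:
  x1 = (-8 - (-3)·1.552 - (-2)·2.059) / (6) = 0.129
  x2 = (3 - (3)·-0.931 - (1)·2.059) / (7) = 0.533
  x3 = (12 - (3)·-0.931 - (4)·1.552) / (11) = 0.780
Change: (1.060, -1.019, -1.279) → max |·| = 1.279

1.279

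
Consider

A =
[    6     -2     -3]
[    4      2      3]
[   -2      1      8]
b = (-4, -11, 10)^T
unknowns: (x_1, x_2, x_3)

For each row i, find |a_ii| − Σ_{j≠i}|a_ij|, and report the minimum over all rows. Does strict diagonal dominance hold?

-5

row 1: |6| − (2+3) = 1
row 2: |2| − (4+3) = -5
row 3: |8| − (2+1) = 5
minimum over rows = -5 → not strictly diagonally dominant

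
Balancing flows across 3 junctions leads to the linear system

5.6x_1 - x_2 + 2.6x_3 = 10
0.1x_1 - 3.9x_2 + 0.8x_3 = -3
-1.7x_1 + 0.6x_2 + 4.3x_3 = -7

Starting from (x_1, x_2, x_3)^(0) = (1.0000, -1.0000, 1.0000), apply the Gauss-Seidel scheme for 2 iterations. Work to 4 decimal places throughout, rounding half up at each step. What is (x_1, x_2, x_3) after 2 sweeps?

Iteration 1:
  x_1 = (10 - (-1)·-1.0000 - (2.6)·1.0000) / (5.6) = 1.1429
  x_2 = (-3 - (0.1)·1.1429 - (0.8)·1.0000) / (-3.9) = 1.0037
  x_3 = (-7 - (-1.7)·1.1429 - (0.6)·1.0037) / (4.3) = -1.3161
Iteration 2:
  x_1 = (10 - (-1)·1.0037 - (2.6)·-1.3161) / (5.6) = 2.5760
  x_2 = (-3 - (0.1)·2.5760 - (0.8)·-1.3161) / (-3.9) = 0.5653
  x_3 = (-7 - (-1.7)·2.5760 - (0.6)·0.5653) / (4.3) = -0.6884

(2.5760, 0.5653, -0.6884)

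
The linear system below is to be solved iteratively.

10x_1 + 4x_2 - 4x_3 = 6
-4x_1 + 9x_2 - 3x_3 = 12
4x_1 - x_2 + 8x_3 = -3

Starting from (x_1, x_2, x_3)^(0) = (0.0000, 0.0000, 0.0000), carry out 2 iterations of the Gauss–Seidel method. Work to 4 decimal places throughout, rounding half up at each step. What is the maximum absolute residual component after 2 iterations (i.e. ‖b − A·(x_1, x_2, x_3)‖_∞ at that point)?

Iteration 1:
  x_1 = (6 - (4)·0.0000 - (-4)·0.0000) / (10) = 0.6000
  x_2 = (12 - (-4)·0.6000 - (-3)·0.0000) / (9) = 1.6000
  x_3 = (-3 - (4)·0.6000 - (-1)·1.6000) / (8) = -0.4750
Iteration 2:
  x_1 = (6 - (4)·1.6000 - (-4)·-0.4750) / (10) = -0.2300
  x_2 = (12 - (-4)·-0.2300 - (-3)·-0.4750) / (9) = 1.0728
  x_3 = (-3 - (4)·-0.2300 - (-1)·1.0728) / (8) = -0.1259
Residual b − A·x = (3.5052, 1.0471, 0.0000); ∞-norm = 3.5052

3.5052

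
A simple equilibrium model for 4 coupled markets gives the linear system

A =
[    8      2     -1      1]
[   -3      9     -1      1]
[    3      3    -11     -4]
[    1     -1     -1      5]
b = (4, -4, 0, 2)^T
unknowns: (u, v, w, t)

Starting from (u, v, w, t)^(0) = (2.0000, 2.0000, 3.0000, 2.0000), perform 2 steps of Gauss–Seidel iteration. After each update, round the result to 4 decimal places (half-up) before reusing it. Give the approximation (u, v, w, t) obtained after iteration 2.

(0.4561, -0.3963, -0.0426, 0.2210)

Iteration 1:
  u = (4 - (2)·2.0000 - (-1)·3.0000 - (1)·2.0000) / (8) = 0.1250
  v = (-4 - (-3)·0.1250 - (-1)·3.0000 - (1)·2.0000) / (9) = -0.2917
  w = (0 - (3)·0.1250 - (3)·-0.2917 - (-4)·2.0000) / (-11) = -0.7727
  t = (2 - (1)·0.1250 - (-1)·-0.2917 - (-1)·-0.7727) / (5) = 0.1621
Iteration 2:
  u = (4 - (2)·-0.2917 - (-1)·-0.7727 - (1)·0.1621) / (8) = 0.4561
  v = (-4 - (-3)·0.4561 - (-1)·-0.7727 - (1)·0.1621) / (9) = -0.3963
  w = (0 - (3)·0.4561 - (3)·-0.3963 - (-4)·0.1621) / (-11) = -0.0426
  t = (2 - (1)·0.4561 - (-1)·-0.3963 - (-1)·-0.0426) / (5) = 0.2210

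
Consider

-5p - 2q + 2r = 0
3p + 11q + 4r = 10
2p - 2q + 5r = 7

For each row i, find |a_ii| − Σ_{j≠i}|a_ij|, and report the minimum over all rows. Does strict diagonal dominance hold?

1

row 1: |-5| − (2+2) = 1
row 2: |11| − (3+4) = 4
row 3: |5| − (2+2) = 1
minimum over rows = 1 → strictly diagonally dominant (convergence guaranteed)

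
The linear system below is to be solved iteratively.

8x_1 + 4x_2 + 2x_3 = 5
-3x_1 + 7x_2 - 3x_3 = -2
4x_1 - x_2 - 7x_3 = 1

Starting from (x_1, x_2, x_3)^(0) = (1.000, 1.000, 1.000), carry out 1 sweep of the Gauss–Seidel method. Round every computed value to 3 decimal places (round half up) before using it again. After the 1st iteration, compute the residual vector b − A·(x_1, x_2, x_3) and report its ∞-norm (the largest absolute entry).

6.098

Iteration 1:
  x_1 = (5 - (4)·1.000 - (2)·1.000) / (8) = -0.125
  x_2 = (-2 - (-3)·-0.125 - (-3)·1.000) / (7) = 0.089
  x_3 = (1 - (4)·-0.125 - (-1)·0.089) / (-7) = -0.227
Residual b − A·x = (6.098, -3.679, 0.000); ∞-norm = 6.098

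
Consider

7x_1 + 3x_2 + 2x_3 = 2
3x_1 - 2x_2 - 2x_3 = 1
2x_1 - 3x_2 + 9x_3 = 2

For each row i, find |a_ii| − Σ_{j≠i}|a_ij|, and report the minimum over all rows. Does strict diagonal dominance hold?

row 1: |7| − (3+2) = 2
row 2: |-2| − (3+2) = -3
row 3: |9| − (2+3) = 4
minimum over rows = -3 → not strictly diagonally dominant

-3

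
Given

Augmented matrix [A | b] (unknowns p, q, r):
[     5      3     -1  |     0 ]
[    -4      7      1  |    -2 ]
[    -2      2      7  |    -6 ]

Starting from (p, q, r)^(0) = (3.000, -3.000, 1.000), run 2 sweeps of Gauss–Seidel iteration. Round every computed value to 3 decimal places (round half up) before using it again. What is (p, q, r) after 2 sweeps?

Iteration 1:
  p = (0 - (3)·-3.000 - (-1)·1.000) / (5) = 2.000
  q = (-2 - (-4)·2.000 - (1)·1.000) / (7) = 0.714
  r = (-6 - (-2)·2.000 - (2)·0.714) / (7) = -0.490
Iteration 2:
  p = (0 - (3)·0.714 - (-1)·-0.490) / (5) = -0.526
  q = (-2 - (-4)·-0.526 - (1)·-0.490) / (7) = -0.516
  r = (-6 - (-2)·-0.526 - (2)·-0.516) / (7) = -0.860

(-0.526, -0.516, -0.860)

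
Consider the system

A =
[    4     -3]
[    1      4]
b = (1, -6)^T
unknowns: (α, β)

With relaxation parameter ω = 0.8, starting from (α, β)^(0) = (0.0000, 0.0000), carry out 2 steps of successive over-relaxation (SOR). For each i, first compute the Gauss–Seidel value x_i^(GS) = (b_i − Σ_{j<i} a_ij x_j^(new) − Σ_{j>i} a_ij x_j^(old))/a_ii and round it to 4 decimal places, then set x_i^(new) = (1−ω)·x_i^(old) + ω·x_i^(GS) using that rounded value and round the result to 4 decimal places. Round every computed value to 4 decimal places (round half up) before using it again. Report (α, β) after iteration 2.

(-0.5040, -1.3472)

Iteration 1:
  α: GS value = (1 - (-3)·0.0000) / (4) = 0.2500;  α ← (1−ω)·0.0000 + ω·0.2500 = 0.2000
  β: GS value = (-6 - (1)·0.2000) / (4) = -1.5500;  β ← (1−ω)·0.0000 + ω·-1.5500 = -1.2400
Iteration 2:
  α: GS value = (1 - (-3)·-1.2400) / (4) = -0.6800;  α ← (1−ω)·0.2000 + ω·-0.6800 = -0.5040
  β: GS value = (-6 - (1)·-0.5040) / (4) = -1.3740;  β ← (1−ω)·-1.2400 + ω·-1.3740 = -1.3472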